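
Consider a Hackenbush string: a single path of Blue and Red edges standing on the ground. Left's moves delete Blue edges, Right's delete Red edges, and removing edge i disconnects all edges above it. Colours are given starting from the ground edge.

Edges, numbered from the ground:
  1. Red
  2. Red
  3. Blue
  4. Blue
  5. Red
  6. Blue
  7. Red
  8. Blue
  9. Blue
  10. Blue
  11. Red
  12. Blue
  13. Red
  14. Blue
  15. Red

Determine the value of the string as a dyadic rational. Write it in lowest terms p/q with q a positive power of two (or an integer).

-10795/8192

edge 1 of 15 (Red): { (no moves) | 0 } = -1
edge 2 of 15 (Red): { (no moves) | -1; 0 } = -2
edge 3 of 15 (Blue): { -2 | -1; 0 } = -3/2
edge 4 of 15 (Blue): { -2; -3/2 | -1; 0 } = -5/4
edge 5 of 15 (Red): { -2; -3/2 | -5/4; -1; 0 } = -11/8
edge 6 of 15 (Blue): { -2; -3/2; -11/8 | -5/4; -1; 0 } = -21/16
edge 7 of 15 (Red): { -2; -3/2; -11/8 | -21/16; -5/4; -1; 0 } = -43/32
edge 8 of 15 (Blue): { -2; -3/2; -11/8; -43/32 | -21/16; -5/4; -1; 0 } = -85/64
edge 9 of 15 (Blue): { -2; -3/2; -11/8; -43/32; -85/64 | -21/16; -5/4; -1; 0 } = -169/128
edge 10 of 15 (Blue): { -2; -3/2; -11/8; -43/32; -85/64; -169/128 | -21/16; -5/4; -1; 0 } = -337/256
edge 11 of 15 (Red): { -2; -3/2; -11/8; -43/32; -85/64; -169/128 | -337/256; -21/16; -5/4; -1; 0 } = -675/512
edge 12 of 15 (Blue): { -2; -3/2; -11/8; -43/32; -85/64; -169/128; -675/512 | -337/256; -21/16; -5/4; -1; 0 } = -1349/1024
edge 13 of 15 (Red): { -2; -3/2; -11/8; -43/32; -85/64; -169/128; -675/512 | -1349/1024; -337/256; -21/16; -5/4; -1; 0 } = -2699/2048
edge 14 of 15 (Blue): { -2; -3/2; -11/8; -43/32; -85/64; -169/128; -675/512; -2699/2048 | -1349/1024; -337/256; -21/16; -5/4; -1; 0 } = -5397/4096
edge 15 of 15 (Red): { -2; -3/2; -11/8; -43/32; -85/64; -169/128; -675/512; -2699/2048 | -5397/4096; -1349/1024; -337/256; -21/16; -5/4; -1; 0 } = -10795/8192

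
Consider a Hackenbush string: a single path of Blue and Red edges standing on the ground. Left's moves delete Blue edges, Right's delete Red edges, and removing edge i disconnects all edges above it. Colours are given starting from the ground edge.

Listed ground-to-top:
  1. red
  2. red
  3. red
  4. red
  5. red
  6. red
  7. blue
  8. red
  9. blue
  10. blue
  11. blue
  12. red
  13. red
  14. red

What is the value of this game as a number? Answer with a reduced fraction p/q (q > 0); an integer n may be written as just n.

Prefix values for red red red red red red blue red blue blue blue red red red via {L|R} + simplicity:
1 of 14 · r · max L −∞ · min R 0 so -1
2 of 14 · rr · max L −∞ · min R -1 so -2
3 of 14 · rrr · max L −∞ · min R -2 so -3
4 of 14 · rrrr · max L −∞ · min R -3 so -4
5 of 14 · rrrrr · max L −∞ · min R -4 so -5
6 of 14 · rrrrrr · max L −∞ · min R -5 so -6
7 of 14 · rrrrrrb · max L -6 · min R -5 so -11/2
8 of 14 · rrrrrrbr · max L -6 · min R -11/2 so -23/4
9 of 14 · rrrrrrbrb · max L -23/4 · min R -11/2 so -45/8
10 of 14 · rrrrrrbrbb · max L -45/8 · min R -11/2 so -89/16
11 of 14 · rrrrrrbrbbb · max L -89/16 · min R -11/2 so -177/32
12 of 14 · rrrrrrbrbbbr · max L -89/16 · min R -177/32 so -355/64
13 of 14 · rrrrrrbrbbbrr · max L -89/16 · min R -355/64 so -711/128
14 of 14 · rrrrrrbrbbbrrr · max L -89/16 · min R -711/128 so -1423/256

-1423/256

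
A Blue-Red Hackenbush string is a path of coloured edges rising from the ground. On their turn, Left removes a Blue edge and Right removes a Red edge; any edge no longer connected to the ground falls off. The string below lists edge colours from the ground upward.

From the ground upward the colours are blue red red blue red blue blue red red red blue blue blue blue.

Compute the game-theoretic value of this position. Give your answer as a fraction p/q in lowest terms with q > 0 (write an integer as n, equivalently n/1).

2847/8192

Build G(s[:k]) for k = 1..14, string s = blue red red blue red blue blue red red red blue blue blue blue.
G(b) = { 0 | (no moves) } -> 1
G(br) = { 0 | 1 } -> 1/2
G(brr) = { 0 | 1/2 1 } -> 1/4
G(brrb) = { 0 1/4 | 1/2 1 } -> 3/8
G(brrbr) = { 0 1/4 | 3/8 1/2 1 } -> 5/16
G(brrbrb) = { 0 1/4 5/16 | 3/8 1/2 1 } -> 11/32
G(brrbrbb) = { 0 1/4 5/16 11/32 | 3/8 1/2 1 } -> 23/64
G(brrbrbbr) = { 0 1/4 5/16 11/32 | 23/64 3/8 1/2 1 } -> 45/128
G(brrbrbbrr) = { 0 1/4 5/16 11/32 | 45/128 23/64 3/8 1/2 1 } -> 89/256
G(brrbrbbrrr) = { 0 1/4 5/16 11/32 | 89/256 45/128 23/64 3/8 1/2 1 } -> 177/512
G(brrbrbbrrrb) = { 0 1/4 5/16 11/32 177/512 | 89/256 45/128 23/64 3/8 1/2 1 } -> 355/1024
G(brrbrbbrrrbb) = { 0 1/4 5/16 11/32 177/512 355/1024 | 89/256 45/128 23/64 3/8 1/2 1 } -> 711/2048
G(brrbrbbrrrbbb) = { 0 1/4 5/16 11/32 177/512 355/1024 711/2048 | 89/256 45/128 23/64 3/8 1/2 1 } -> 1423/4096
G(brrbrbbrrrbbbb) = { 0 1/4 5/16 11/32 177/512 355/1024 711/2048 1423/4096 | 89/256 45/128 23/64 3/8 1/2 1 } -> 2847/8192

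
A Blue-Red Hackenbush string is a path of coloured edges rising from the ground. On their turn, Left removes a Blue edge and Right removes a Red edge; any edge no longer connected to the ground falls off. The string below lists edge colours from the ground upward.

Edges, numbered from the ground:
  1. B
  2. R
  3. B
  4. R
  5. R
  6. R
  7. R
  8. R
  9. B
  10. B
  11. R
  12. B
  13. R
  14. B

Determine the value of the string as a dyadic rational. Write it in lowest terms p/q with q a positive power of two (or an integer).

G(B) = { 0 | (no moves) } -> 1
G(BR) = { 0 | 1 } -> 1/2
G(BRB) = { 0, 1/2 | 1 } -> 3/4
G(BRBR) = { 0, 1/2 | 3/4, 1 } -> 5/8
G(BRBRR) = { 0, 1/2 | 5/8, 3/4, 1 } -> 9/16
G(BRBRRR) = { 0, 1/2 | 9/16, 5/8, 3/4, 1 } -> 17/32
G(BRBRRRR) = { 0, 1/2 | 17/32, 9/16, 5/8, 3/4, 1 } -> 33/64
G(BRBRRRRR) = { 0, 1/2 | 33/64, 17/32, 9/16, 5/8, 3/4, 1 } -> 65/128
G(BRBRRRRRB) = { 0, 1/2, 65/128 | 33/64, 17/32, 9/16, 5/8, 3/4, 1 } -> 131/256
G(BRBRRRRRBB) = { 0, 1/2, 65/128, 131/256 | 33/64, 17/32, 9/16, 5/8, 3/4, 1 } -> 263/512
G(BRBRRRRRBBR) = { 0, 1/2, 65/128, 131/256 | 263/512, 33/64, 17/32, 9/16, 5/8, 3/4, 1 } -> 525/1024
G(BRBRRRRRBBRB) = { 0, 1/2, 65/128, 131/256, 525/1024 | 263/512, 33/64, 17/32, 9/16, 5/8, 3/4, 1 } -> 1051/2048
G(BRBRRRRRBBRBR) = { 0, 1/2, 65/128, 131/256, 525/1024 | 1051/2048, 263/512, 33/64, 17/32, 9/16, 5/8, 3/4, 1 } -> 2101/4096
G(BRBRRRRRBBRBRB) = { 0, 1/2, 65/128, 131/256, 525/1024, 2101/4096 | 1051/2048, 263/512, 33/64, 17/32, 9/16, 5/8, 3/4, 1 } -> 4203/8192

4203/8192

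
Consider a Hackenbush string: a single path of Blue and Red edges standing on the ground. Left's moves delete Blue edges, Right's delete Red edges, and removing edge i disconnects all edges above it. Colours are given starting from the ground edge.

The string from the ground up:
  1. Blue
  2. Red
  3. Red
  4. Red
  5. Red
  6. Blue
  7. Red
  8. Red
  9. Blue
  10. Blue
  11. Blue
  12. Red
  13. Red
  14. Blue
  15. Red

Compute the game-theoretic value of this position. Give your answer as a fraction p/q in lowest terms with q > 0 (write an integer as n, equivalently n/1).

Prefix values for Blue Red Red Red Red Blue Red Red Blue Blue Blue Red Red Blue Red via {L|R} + simplicity:
val(B) = { 0 | — } so 1
val(BR) = { 0 | 1 } so 1/2
val(BRR) = { 0 | 1/2 1 } so 1/4
val(BRRR) = { 0 | 1/4 1/2 1 } so 1/8
val(BRRRR) = { 0 | 1/8 1/4 1/2 1 } so 1/16
val(BRRRRB) = { 0 1/16 | 1/8 1/4 1/2 1 } so 3/32
val(BRRRRBR) = { 0 1/16 | 3/32 1/8 1/4 1/2 1 } so 5/64
val(BRRRRBRR) = { 0 1/16 | 5/64 3/32 1/8 1/4 1/2 1 } so 9/128
val(BRRRRBRRB) = { 0 1/16 9/128 | 5/64 3/32 1/8 1/4 1/2 1 } so 19/256
val(BRRRRBRRBB) = { 0 1/16 9/128 19/256 | 5/64 3/32 1/8 1/4 1/2 1 } so 39/512
val(BRRRRBRRBBB) = { 0 1/16 9/128 19/256 39/512 | 5/64 3/32 1/8 1/4 1/2 1 } so 79/1024
val(BRRRRBRRBBBR) = { 0 1/16 9/128 19/256 39/512 | 79/1024 5/64 3/32 1/8 1/4 1/2 1 } so 157/2048
val(BRRRRBRRBBBRR) = { 0 1/16 9/128 19/256 39/512 | 157/2048 79/1024 5/64 3/32 1/8 1/4 1/2 1 } so 313/4096
val(BRRRRBRRBBBRRB) = { 0 1/16 9/128 19/256 39/512 313/4096 | 157/2048 79/1024 5/64 3/32 1/8 1/4 1/2 1 } so 627/8192
val(BRRRRBRRBBBRRBR) = { 0 1/16 9/128 19/256 39/512 313/4096 | 627/8192 157/2048 79/1024 5/64 3/32 1/8 1/4 1/2 1 } so 1253/16384

1253/16384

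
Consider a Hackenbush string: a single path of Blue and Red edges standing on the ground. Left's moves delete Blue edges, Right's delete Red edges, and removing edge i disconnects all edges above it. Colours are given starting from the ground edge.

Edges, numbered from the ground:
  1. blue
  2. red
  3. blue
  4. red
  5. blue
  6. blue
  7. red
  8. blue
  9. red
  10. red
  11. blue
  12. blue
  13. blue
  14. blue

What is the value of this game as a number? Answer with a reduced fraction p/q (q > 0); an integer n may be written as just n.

5791/8192

Build G(s[:k]) for k = 1..14, string s = blue red blue red blue blue red blue red red blue blue blue blue.
step 1: add blue to get b; options L={ 0 } R={ (no moves) } gives 1
step 2: add red to get br; options L={ 0 } R={ 1 } gives 1/2
step 3: add blue to get brb; options L={ 0,1/2 } R={ 1 } gives 3/4
step 4: add red to get brbr; options L={ 0,1/2 } R={ 3/4,1 } gives 5/8
step 5: add blue to get brbrb; options L={ 0,1/2,5/8 } R={ 3/4,1 } gives 11/16
step 6: add blue to get brbrbb; options L={ 0,1/2,5/8,11/16 } R={ 3/4,1 } gives 23/32
step 7: add red to get brbrbbr; options L={ 0,1/2,5/8,11/16 } R={ 23/32,3/4,1 } gives 45/64
step 8: add blue to get brbrbbrb; options L={ 0,1/2,5/8,11/16,45/64 } R={ 23/32,3/4,1 } gives 91/128
step 9: add red to get brbrbbrbr; options L={ 0,1/2,5/8,11/16,45/64 } R={ 91/128,23/32,3/4,1 } gives 181/256
step 10: add red to get brbrbbrbrr; options L={ 0,1/2,5/8,11/16,45/64 } R={ 181/256,91/128,23/32,3/4,1 } gives 361/512
step 11: add blue to get brbrbbrbrrb; options L={ 0,1/2,5/8,11/16,45/64,361/512 } R={ 181/256,91/128,23/32,3/4,1 } gives 723/1024
step 12: add blue to get brbrbbrbrrbb; options L={ 0,1/2,5/8,11/16,45/64,361/512,723/1024 } R={ 181/256,91/128,23/32,3/4,1 } gives 1447/2048
step 13: add blue to get brbrbbrbrrbbb; options L={ 0,1/2,5/8,11/16,45/64,361/512,723/1024,1447/2048 } R={ 181/256,91/128,23/32,3/4,1 } gives 2895/4096
step 14: add blue to get brbrbbrbrrbbbb; options L={ 0,1/2,5/8,11/16,45/64,361/512,723/1024,1447/2048,2895/4096 } R={ 181/256,91/128,23/32,3/4,1 } gives 5791/8192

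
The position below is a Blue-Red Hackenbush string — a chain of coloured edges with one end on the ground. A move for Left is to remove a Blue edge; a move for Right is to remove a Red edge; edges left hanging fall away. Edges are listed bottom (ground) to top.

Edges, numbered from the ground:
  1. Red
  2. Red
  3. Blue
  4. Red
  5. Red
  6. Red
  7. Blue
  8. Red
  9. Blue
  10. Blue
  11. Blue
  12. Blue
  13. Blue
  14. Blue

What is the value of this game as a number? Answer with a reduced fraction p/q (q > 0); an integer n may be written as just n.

-7809/4096

Recurse on prefixes of the 14-edge string Red Red Blue Red Red Red Blue Red Blue Blue Blue Blue Blue Blue:
R: Left { none }, Right { 0 } = simplest -1
RR: Left { none }, Right { -1, 0 } = simplest -2
RRB: Left { -2 }, Right { -1, 0 } = simplest -3/2
RRBR: Left { -2 }, Right { -3/2, -1, 0 } = simplest -7/4
RRBRR: Left { -2 }, Right { -7/4, -3/2, -1, 0 } = simplest -15/8
RRBRRR: Left { -2 }, Right { -15/8, -7/4, -3/2, -1, 0 } = simplest -31/16
RRBRRRB: Left { -2, -31/16 }, Right { -15/8, -7/4, -3/2, -1, 0 } = simplest -61/32
RRBRRRBR: Left { -2, -31/16 }, Right { -61/32, -15/8, -7/4, -3/2, -1, 0 } = simplest -123/64
RRBRRRBRB: Left { -2, -31/16, -123/64 }, Right { -61/32, -15/8, -7/4, -3/2, -1, 0 } = simplest -245/128
RRBRRRBRBB: Left { -2, -31/16, -123/64, -245/128 }, Right { -61/32, -15/8, -7/4, -3/2, -1, 0 } = simplest -489/256
RRBRRRBRBBB: Left { -2, -31/16, -123/64, -245/128, -489/256 }, Right { -61/32, -15/8, -7/4, -3/2, -1, 0 } = simplest -977/512
RRBRRRBRBBBB: Left { -2, -31/16, -123/64, -245/128, -489/256, -977/512 }, Right { -61/32, -15/8, -7/4, -3/2, -1, 0 } = simplest -1953/1024
RRBRRRBRBBBBB: Left { -2, -31/16, -123/64, -245/128, -489/256, -977/512, -1953/1024 }, Right { -61/32, -15/8, -7/4, -3/2, -1, 0 } = simplest -3905/2048
RRBRRRBRBBBBBB: Left { -2, -31/16, -123/64, -245/128, -489/256, -977/512, -1953/1024, -3905/2048 }, Right { -61/32, -15/8, -7/4, -3/2, -1, 0 } = simplest -7809/4096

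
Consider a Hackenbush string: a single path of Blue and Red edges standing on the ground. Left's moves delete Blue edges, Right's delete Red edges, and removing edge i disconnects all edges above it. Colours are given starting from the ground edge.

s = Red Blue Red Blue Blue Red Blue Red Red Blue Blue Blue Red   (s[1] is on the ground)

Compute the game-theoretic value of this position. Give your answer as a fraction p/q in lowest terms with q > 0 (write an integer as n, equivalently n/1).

-2403/4096

Build value(s[:k]) for k = 1..13, string s = Red Blue Red Blue Blue Red Blue Red Red Blue Blue Blue Red.
1 of 13 · R · max L −∞ · min R 0 = -1
2 of 13 · RB · max L -1 · min R 0 = -1/2
3 of 13 · RBR · max L -1 · min R -1/2 = -3/4
4 of 13 · RBRB · max L -3/4 · min R -1/2 = -5/8
5 of 13 · RBRBB · max L -5/8 · min R -1/2 = -9/16
6 of 13 · RBRBBR · max L -5/8 · min R -9/16 = -19/32
7 of 13 · RBRBBRB · max L -19/32 · min R -9/16 = -37/64
8 of 13 · RBRBBRBR · max L -19/32 · min R -37/64 = -75/128
9 of 13 · RBRBBRBRR · max L -19/32 · min R -75/128 = -151/256
10 of 13 · RBRBBRBRRB · max L -151/256 · min R -75/128 = -301/512
11 of 13 · RBRBBRBRRBB · max L -301/512 · min R -75/128 = -601/1024
12 of 13 · RBRBBRBRRBBB · max L -601/1024 · min R -75/128 = -1201/2048
13 of 13 · RBRBBRBRRBBBR · max L -601/1024 · min R -1201/2048 = -2403/4096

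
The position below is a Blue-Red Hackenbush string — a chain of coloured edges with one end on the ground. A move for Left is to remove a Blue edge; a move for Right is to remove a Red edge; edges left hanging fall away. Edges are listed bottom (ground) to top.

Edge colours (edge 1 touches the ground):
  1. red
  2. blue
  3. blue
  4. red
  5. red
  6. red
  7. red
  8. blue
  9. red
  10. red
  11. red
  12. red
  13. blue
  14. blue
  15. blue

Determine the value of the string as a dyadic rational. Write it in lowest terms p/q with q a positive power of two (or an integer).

1 of 15 · r · max L −∞ · min R 0 -> -1
2 of 15 · rb · max L -1 · min R 0 -> -1/2
3 of 15 · rbb · max L -1/2 · min R 0 -> -1/4
4 of 15 · rbbr · max L -1/2 · min R -1/4 -> -3/8
5 of 15 · rbbrr · max L -1/2 · min R -3/8 -> -7/16
6 of 15 · rbbrrr · max L -1/2 · min R -7/16 -> -15/32
7 of 15 · rbbrrrr · max L -1/2 · min R -15/32 -> -31/64
8 of 15 · rbbrrrrb · max L -31/64 · min R -15/32 -> -61/128
9 of 15 · rbbrrrrbr · max L -31/64 · min R -61/128 -> -123/256
10 of 15 · rbbrrrrbrr · max L -31/64 · min R -123/256 -> -247/512
11 of 15 · rbbrrrrbrrr · max L -31/64 · min R -247/512 -> -495/1024
12 of 15 · rbbrrrrbrrrr · max L -31/64 · min R -495/1024 -> -991/2048
13 of 15 · rbbrrrrbrrrrb · max L -991/2048 · min R -495/1024 -> -1981/4096
14 of 15 · rbbrrrrbrrrrbb · max L -1981/4096 · min R -495/1024 -> -3961/8192
15 of 15 · rbbrrrrbrrrrbbb · max L -3961/8192 · min R -495/1024 -> -7921/16384

-7921/16384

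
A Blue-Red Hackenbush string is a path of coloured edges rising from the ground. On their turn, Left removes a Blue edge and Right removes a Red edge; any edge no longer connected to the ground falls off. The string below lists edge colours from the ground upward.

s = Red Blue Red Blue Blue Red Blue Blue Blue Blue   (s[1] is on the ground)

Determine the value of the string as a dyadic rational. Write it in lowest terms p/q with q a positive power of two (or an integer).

-289/512

step 1: add Red to get R; options L={ ∅ } R={ 0 } => -1
step 2: add Blue to get RB; options L={ -1 } R={ 0 } => -1/2
step 3: add Red to get RBR; options L={ -1 } R={ -1/2 0 } => -3/4
step 4: add Blue to get RBRB; options L={ -1 -3/4 } R={ -1/2 0 } => -5/8
step 5: add Blue to get RBRBB; options L={ -1 -3/4 -5/8 } R={ -1/2 0 } => -9/16
step 6: add Red to get RBRBBR; options L={ -1 -3/4 -5/8 } R={ -9/16 -1/2 0 } => -19/32
step 7: add Blue to get RBRBBRB; options L={ -1 -3/4 -5/8 -19/32 } R={ -9/16 -1/2 0 } => -37/64
step 8: add Blue to get RBRBBRBB; options L={ -1 -3/4 -5/8 -19/32 -37/64 } R={ -9/16 -1/2 0 } => -73/128
step 9: add Blue to get RBRBBRBBB; options L={ -1 -3/4 -5/8 -19/32 -37/64 -73/128 } R={ -9/16 -1/2 0 } => -145/256
step 10: add Blue to get RBRBBRBBBB; options L={ -1 -3/4 -5/8 -19/32 -37/64 -73/128 -145/256 } R={ -9/16 -1/2 0 } => -289/512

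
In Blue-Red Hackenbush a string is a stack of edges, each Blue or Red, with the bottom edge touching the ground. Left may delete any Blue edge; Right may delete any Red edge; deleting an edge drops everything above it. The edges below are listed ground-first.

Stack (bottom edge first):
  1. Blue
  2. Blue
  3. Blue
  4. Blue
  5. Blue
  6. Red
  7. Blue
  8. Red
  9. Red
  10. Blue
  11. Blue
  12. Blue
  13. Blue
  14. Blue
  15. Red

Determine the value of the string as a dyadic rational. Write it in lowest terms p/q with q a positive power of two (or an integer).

4733/1024

B: Left { 0 }, Right { — } -> simplest 1
BB: Left { 0; 1 }, Right { — } -> simplest 2
BBB: Left { 0; 1; 2 }, Right { — } -> simplest 3
BBBB: Left { 0; 1; 2; 3 }, Right { — } -> simplest 4
BBBBB: Left { 0; 1; 2; 3; 4 }, Right { — } -> simplest 5
BBBBBR: Left { 0; 1; 2; 3; 4 }, Right { 5 } -> simplest 9/2
BBBBBRB: Left { 0; 1; 2; 3; 4; 9/2 }, Right { 5 } -> simplest 19/4
BBBBBRBR: Left { 0; 1; 2; 3; 4; 9/2 }, Right { 19/4; 5 } -> simplest 37/8
BBBBBRBRR: Left { 0; 1; 2; 3; 4; 9/2 }, Right { 37/8; 19/4; 5 } -> simplest 73/16
BBBBBRBRRB: Left { 0; 1; 2; 3; 4; 9/2; 73/16 }, Right { 37/8; 19/4; 5 } -> simplest 147/32
BBBBBRBRRBB: Left { 0; 1; 2; 3; 4; 9/2; 73/16; 147/32 }, Right { 37/8; 19/4; 5 } -> simplest 295/64
BBBBBRBRRBBB: Left { 0; 1; 2; 3; 4; 9/2; 73/16; 147/32; 295/64 }, Right { 37/8; 19/4; 5 } -> simplest 591/128
BBBBBRBRRBBBB: Left { 0; 1; 2; 3; 4; 9/2; 73/16; 147/32; 295/64; 591/128 }, Right { 37/8; 19/4; 5 } -> simplest 1183/256
BBBBBRBRRBBBBB: Left { 0; 1; 2; 3; 4; 9/2; 73/16; 147/32; 295/64; 591/128; 1183/256 }, Right { 37/8; 19/4; 5 } -> simplest 2367/512
BBBBBRBRRBBBBBR: Left { 0; 1; 2; 3; 4; 9/2; 73/16; 147/32; 295/64; 591/128; 1183/256 }, Right { 2367/512; 37/8; 19/4; 5 } -> simplest 4733/1024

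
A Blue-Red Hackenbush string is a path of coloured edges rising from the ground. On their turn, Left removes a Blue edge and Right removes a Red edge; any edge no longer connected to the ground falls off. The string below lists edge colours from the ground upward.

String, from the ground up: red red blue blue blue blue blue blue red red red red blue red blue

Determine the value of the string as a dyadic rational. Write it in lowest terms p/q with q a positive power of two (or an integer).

-8437/8192

Recurse on prefixes of the 15-edge string red red blue blue blue blue blue blue red red red red blue red blue:
r: Left { (no moves) }, Right { 0 } => simplest -1
rr: Left { (no moves) }, Right { -1, 0 } => simplest -2
rrb: Left { -2 }, Right { -1, 0 } => simplest -3/2
rrbb: Left { -2, -3/2 }, Right { -1, 0 } => simplest -5/4
rrbbb: Left { -2, -3/2, -5/4 }, Right { -1, 0 } => simplest -9/8
rrbbbb: Left { -2, -3/2, -5/4, -9/8 }, Right { -1, 0 } => simplest -17/16
rrbbbbb: Left { -2, -3/2, -5/4, -9/8, -17/16 }, Right { -1, 0 } => simplest -33/32
rrbbbbbb: Left { -2, -3/2, -5/4, -9/8, -17/16, -33/32 }, Right { -1, 0 } => simplest -65/64
rrbbbbbbr: Left { -2, -3/2, -5/4, -9/8, -17/16, -33/32 }, Right { -65/64, -1, 0 } => simplest -131/128
rrbbbbbbrr: Left { -2, -3/2, -5/4, -9/8, -17/16, -33/32 }, Right { -131/128, -65/64, -1, 0 } => simplest -263/256
rrbbbbbbrrr: Left { -2, -3/2, -5/4, -9/8, -17/16, -33/32 }, Right { -263/256, -131/128, -65/64, -1, 0 } => simplest -527/512
rrbbbbbbrrrr: Left { -2, -3/2, -5/4, -9/8, -17/16, -33/32 }, Right { -527/512, -263/256, -131/128, -65/64, -1, 0 } => simplest -1055/1024
rrbbbbbbrrrrb: Left { -2, -3/2, -5/4, -9/8, -17/16, -33/32, -1055/1024 }, Right { -527/512, -263/256, -131/128, -65/64, -1, 0 } => simplest -2109/2048
rrbbbbbbrrrrbr: Left { -2, -3/2, -5/4, -9/8, -17/16, -33/32, -1055/1024 }, Right { -2109/2048, -527/512, -263/256, -131/128, -65/64, -1, 0 } => simplest -4219/4096
rrbbbbbbrrrrbrb: Left { -2, -3/2, -5/4, -9/8, -17/16, -33/32, -1055/1024, -4219/4096 }, Right { -2109/2048, -527/512, -263/256, -131/128, -65/64, -1, 0 } => simplest -8437/8192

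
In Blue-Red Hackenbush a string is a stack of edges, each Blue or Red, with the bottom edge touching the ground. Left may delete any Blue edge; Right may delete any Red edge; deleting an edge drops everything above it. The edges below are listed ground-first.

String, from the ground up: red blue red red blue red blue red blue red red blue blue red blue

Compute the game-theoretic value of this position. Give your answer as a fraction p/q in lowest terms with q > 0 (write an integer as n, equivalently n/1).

-13669/16384

Recurse on prefixes of the 15-edge string red blue red red blue red blue red blue red red blue blue red blue:
1 of 15 · r · max L −∞ · min R 0 → -1
2 of 15 · rb · max L -1 · min R 0 → -1/2
3 of 15 · rbr · max L -1 · min R -1/2 → -3/4
4 of 15 · rbrr · max L -1 · min R -3/4 → -7/8
5 of 15 · rbrrb · max L -7/8 · min R -3/4 → -13/16
6 of 15 · rbrrbr · max L -7/8 · min R -13/16 → -27/32
7 of 15 · rbrrbrb · max L -27/32 · min R -13/16 → -53/64
8 of 15 · rbrrbrbr · max L -27/32 · min R -53/64 → -107/128
9 of 15 · rbrrbrbrb · max L -107/128 · min R -53/64 → -213/256
10 of 15 · rbrrbrbrbr · max L -107/128 · min R -213/256 → -427/512
11 of 15 · rbrrbrbrbrr · max L -107/128 · min R -427/512 → -855/1024
12 of 15 · rbrrbrbrbrrb · max L -855/1024 · min R -427/512 → -1709/2048
13 of 15 · rbrrbrbrbrrbb · max L -1709/2048 · min R -427/512 → -3417/4096
14 of 15 · rbrrbrbrbrrbbr · max L -1709/2048 · min R -3417/4096 → -6835/8192
15 of 15 · rbrrbrbrbrrbbrb · max L -6835/8192 · min R -3417/4096 → -13669/16384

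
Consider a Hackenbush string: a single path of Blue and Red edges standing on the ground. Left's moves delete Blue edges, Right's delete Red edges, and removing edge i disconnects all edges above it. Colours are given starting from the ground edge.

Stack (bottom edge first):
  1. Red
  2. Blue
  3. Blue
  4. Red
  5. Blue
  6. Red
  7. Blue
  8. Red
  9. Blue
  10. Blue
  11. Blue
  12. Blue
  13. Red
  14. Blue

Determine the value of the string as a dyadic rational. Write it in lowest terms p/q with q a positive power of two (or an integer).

Recurse on prefixes of the 14-edge string Red Blue Blue Red Blue Red Blue Red Blue Blue Blue Blue Red Blue:
value_1 [R]  L=[—]  R=[0]  gives -1
value_2 [RB]  L=[-1]  R=[0]  gives -1/2
value_3 [RBB]  L=[-1,-1/2]  R=[0]  gives -1/4
value_4 [RBBR]  L=[-1,-1/2]  R=[-1/4,0]  gives -3/8
value_5 [RBBRB]  L=[-1,-1/2,-3/8]  R=[-1/4,0]  gives -5/16
value_6 [RBBRBR]  L=[-1,-1/2,-3/8]  R=[-5/16,-1/4,0]  gives -11/32
value_7 [RBBRBRB]  L=[-1,-1/2,-3/8,-11/32]  R=[-5/16,-1/4,0]  gives -21/64
value_8 [RBBRBRBR]  L=[-1,-1/2,-3/8,-11/32]  R=[-21/64,-5/16,-1/4,0]  gives -43/128
value_9 [RBBRBRBRB]  L=[-1,-1/2,-3/8,-11/32,-43/128]  R=[-21/64,-5/16,-1/4,0]  gives -85/256
value_10 [RBBRBRBRBB]  L=[-1,-1/2,-3/8,-11/32,-43/128,-85/256]  R=[-21/64,-5/16,-1/4,0]  gives -169/512
value_11 [RBBRBRBRBBB]  L=[-1,-1/2,-3/8,-11/32,-43/128,-85/256,-169/512]  R=[-21/64,-5/16,-1/4,0]  gives -337/1024
value_12 [RBBRBRBRBBBB]  L=[-1,-1/2,-3/8,-11/32,-43/128,-85/256,-169/512,-337/1024]  R=[-21/64,-5/16,-1/4,0]  gives -673/2048
value_13 [RBBRBRBRBBBBR]  L=[-1,-1/2,-3/8,-11/32,-43/128,-85/256,-169/512,-337/1024]  R=[-673/2048,-21/64,-5/16,-1/4,0]  gives -1347/4096
value_14 [RBBRBRBRBBBBRB]  L=[-1,-1/2,-3/8,-11/32,-43/128,-85/256,-169/512,-337/1024,-1347/4096]  R=[-673/2048,-21/64,-5/16,-1/4,0]  gives -2693/8192

-2693/8192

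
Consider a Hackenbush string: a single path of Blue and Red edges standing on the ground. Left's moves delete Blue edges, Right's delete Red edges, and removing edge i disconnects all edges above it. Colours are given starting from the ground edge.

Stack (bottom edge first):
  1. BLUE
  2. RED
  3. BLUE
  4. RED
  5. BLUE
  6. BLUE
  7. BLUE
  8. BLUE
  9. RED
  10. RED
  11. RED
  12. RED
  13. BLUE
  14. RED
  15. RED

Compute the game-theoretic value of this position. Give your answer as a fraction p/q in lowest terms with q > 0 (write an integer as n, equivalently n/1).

12041/16384

val_1 [B]  L=[0]  R=[(no moves)]  = 1
val_2 [BR]  L=[0]  R=[1]  = 1/2
val_3 [BRB]  L=[0, 1/2]  R=[1]  = 3/4
val_4 [BRBR]  L=[0, 1/2]  R=[3/4, 1]  = 5/8
val_5 [BRBRB]  L=[0, 1/2, 5/8]  R=[3/4, 1]  = 11/16
val_6 [BRBRBB]  L=[0, 1/2, 5/8, 11/16]  R=[3/4, 1]  = 23/32
val_7 [BRBRBBB]  L=[0, 1/2, 5/8, 11/16, 23/32]  R=[3/4, 1]  = 47/64
val_8 [BRBRBBBB]  L=[0, 1/2, 5/8, 11/16, 23/32, 47/64]  R=[3/4, 1]  = 95/128
val_9 [BRBRBBBBR]  L=[0, 1/2, 5/8, 11/16, 23/32, 47/64]  R=[95/128, 3/4, 1]  = 189/256
val_10 [BRBRBBBBRR]  L=[0, 1/2, 5/8, 11/16, 23/32, 47/64]  R=[189/256, 95/128, 3/4, 1]  = 377/512
val_11 [BRBRBBBBRRR]  L=[0, 1/2, 5/8, 11/16, 23/32, 47/64]  R=[377/512, 189/256, 95/128, 3/4, 1]  = 753/1024
val_12 [BRBRBBBBRRRR]  L=[0, 1/2, 5/8, 11/16, 23/32, 47/64]  R=[753/1024, 377/512, 189/256, 95/128, 3/4, 1]  = 1505/2048
val_13 [BRBRBBBBRRRRB]  L=[0, 1/2, 5/8, 11/16, 23/32, 47/64, 1505/2048]  R=[753/1024, 377/512, 189/256, 95/128, 3/4, 1]  = 3011/4096
val_14 [BRBRBBBBRRRRBR]  L=[0, 1/2, 5/8, 11/16, 23/32, 47/64, 1505/2048]  R=[3011/4096, 753/1024, 377/512, 189/256, 95/128, 3/4, 1]  = 6021/8192
val_15 [BRBRBBBBRRRRBRR]  L=[0, 1/2, 5/8, 11/16, 23/32, 47/64, 1505/2048]  R=[6021/8192, 3011/4096, 753/1024, 377/512, 189/256, 95/128, 3/4, 1]  = 12041/16384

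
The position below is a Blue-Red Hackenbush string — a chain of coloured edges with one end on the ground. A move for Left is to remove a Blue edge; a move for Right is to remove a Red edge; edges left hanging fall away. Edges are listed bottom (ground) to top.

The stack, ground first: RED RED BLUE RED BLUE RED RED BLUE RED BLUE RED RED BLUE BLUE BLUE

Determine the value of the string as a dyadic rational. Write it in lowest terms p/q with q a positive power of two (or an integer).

-14001/8192

Build v(s[:k]) for k = 1..15, string s = RED RED BLUE RED BLUE RED RED BLUE RED BLUE RED RED BLUE BLUE BLUE.
R: Left { · }, Right { 0 } = simplest -1
RR: Left { · }, Right { -1; 0 } = simplest -2
RRB: Left { -2 }, Right { -1; 0 } = simplest -3/2
RRBR: Left { -2 }, Right { -3/2; -1; 0 } = simplest -7/4
RRBRB: Left { -2; -7/4 }, Right { -3/2; -1; 0 } = simplest -13/8
RRBRBR: Left { -2; -7/4 }, Right { -13/8; -3/2; -1; 0 } = simplest -27/16
RRBRBRR: Left { -2; -7/4 }, Right { -27/16; -13/8; -3/2; -1; 0 } = simplest -55/32
RRBRBRRB: Left { -2; -7/4; -55/32 }, Right { -27/16; -13/8; -3/2; -1; 0 } = simplest -109/64
RRBRBRRBR: Left { -2; -7/4; -55/32 }, Right { -109/64; -27/16; -13/8; -3/2; -1; 0 } = simplest -219/128
RRBRBRRBRB: Left { -2; -7/4; -55/32; -219/128 }, Right { -109/64; -27/16; -13/8; -3/2; -1; 0 } = simplest -437/256
RRBRBRRBRBR: Left { -2; -7/4; -55/32; -219/128 }, Right { -437/256; -109/64; -27/16; -13/8; -3/2; -1; 0 } = simplest -875/512
RRBRBRRBRBRR: Left { -2; -7/4; -55/32; -219/128 }, Right { -875/512; -437/256; -109/64; -27/16; -13/8; -3/2; -1; 0 } = simplest -1751/1024
RRBRBRRBRBRRB: Left { -2; -7/4; -55/32; -219/128; -1751/1024 }, Right { -875/512; -437/256; -109/64; -27/16; -13/8; -3/2; -1; 0 } = simplest -3501/2048
RRBRBRRBRBRRBB: Left { -2; -7/4; -55/32; -219/128; -1751/1024; -3501/2048 }, Right { -875/512; -437/256; -109/64; -27/16; -13/8; -3/2; -1; 0 } = simplest -7001/4096
RRBRBRRBRBRRBBB: Left { -2; -7/4; -55/32; -219/128; -1751/1024; -3501/2048; -7001/4096 }, Right { -875/512; -437/256; -109/64; -27/16; -13/8; -3/2; -1; 0 } = simplest -14001/8192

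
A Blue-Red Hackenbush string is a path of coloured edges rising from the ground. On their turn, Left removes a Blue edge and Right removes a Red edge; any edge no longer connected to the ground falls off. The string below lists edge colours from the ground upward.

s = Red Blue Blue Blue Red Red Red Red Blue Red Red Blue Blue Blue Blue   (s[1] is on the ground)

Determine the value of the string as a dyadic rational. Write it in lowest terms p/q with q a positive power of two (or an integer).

-3937/16384

Recurse on prefixes of the 15-edge string Red Blue Blue Blue Red Red Red Red Blue Red Red Blue Blue Blue Blue:
G_1 [R]  L=[]  R=[0]  => -1
G_2 [RB]  L=[-1]  R=[0]  => -1/2
G_3 [RBB]  L=[-1 -1/2]  R=[0]  => -1/4
G_4 [RBBB]  L=[-1 -1/2 -1/4]  R=[0]  => -1/8
G_5 [RBBBR]  L=[-1 -1/2 -1/4]  R=[-1/8 0]  => -3/16
G_6 [RBBBRR]  L=[-1 -1/2 -1/4]  R=[-3/16 -1/8 0]  => -7/32
G_7 [RBBBRRR]  L=[-1 -1/2 -1/4]  R=[-7/32 -3/16 -1/8 0]  => -15/64
G_8 [RBBBRRRR]  L=[-1 -1/2 -1/4]  R=[-15/64 -7/32 -3/16 -1/8 0]  => -31/128
G_9 [RBBBRRRRB]  L=[-1 -1/2 -1/4 -31/128]  R=[-15/64 -7/32 -3/16 -1/8 0]  => -61/256
G_10 [RBBBRRRRBR]  L=[-1 -1/2 -1/4 -31/128]  R=[-61/256 -15/64 -7/32 -3/16 -1/8 0]  => -123/512
G_11 [RBBBRRRRBRR]  L=[-1 -1/2 -1/4 -31/128]  R=[-123/512 -61/256 -15/64 -7/32 -3/16 -1/8 0]  => -247/1024
G_12 [RBBBRRRRBRRB]  L=[-1 -1/2 -1/4 -31/128 -247/1024]  R=[-123/512 -61/256 -15/64 -7/32 -3/16 -1/8 0]  => -493/2048
G_13 [RBBBRRRRBRRBB]  L=[-1 -1/2 -1/4 -31/128 -247/1024 -493/2048]  R=[-123/512 -61/256 -15/64 -7/32 -3/16 -1/8 0]  => -985/4096
G_14 [RBBBRRRRBRRBBB]  L=[-1 -1/2 -1/4 -31/128 -247/1024 -493/2048 -985/4096]  R=[-123/512 -61/256 -15/64 -7/32 -3/16 -1/8 0]  => -1969/8192
G_15 [RBBBRRRRBRRBBBB]  L=[-1 -1/2 -1/4 -31/128 -247/1024 -493/2048 -985/4096 -1969/8192]  R=[-123/512 -61/256 -15/64 -7/32 -3/16 -1/8 0]  => -3937/16384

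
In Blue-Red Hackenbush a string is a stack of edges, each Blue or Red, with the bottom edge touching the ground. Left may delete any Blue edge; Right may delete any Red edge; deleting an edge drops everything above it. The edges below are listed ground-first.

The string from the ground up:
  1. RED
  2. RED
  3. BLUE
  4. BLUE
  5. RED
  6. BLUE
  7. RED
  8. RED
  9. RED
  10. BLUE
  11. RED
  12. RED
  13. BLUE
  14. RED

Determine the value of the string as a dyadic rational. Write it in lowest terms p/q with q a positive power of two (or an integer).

-5595/4096

Recurse on prefixes of the 14-edge string RED RED BLUE BLUE RED BLUE RED RED RED BLUE RED RED BLUE RED:
R: Left { ∅ }, Right { 0 } => simplest -1
RR: Left { ∅ }, Right { -1 0 } => simplest -2
RRB: Left { -2 }, Right { -1 0 } => simplest -3/2
RRBB: Left { -2 -3/2 }, Right { -1 0 } => simplest -5/4
RRBBR: Left { -2 -3/2 }, Right { -5/4 -1 0 } => simplest -11/8
RRBBRB: Left { -2 -3/2 -11/8 }, Right { -5/4 -1 0 } => simplest -21/16
RRBBRBR: Left { -2 -3/2 -11/8 }, Right { -21/16 -5/4 -1 0 } => simplest -43/32
RRBBRBRR: Left { -2 -3/2 -11/8 }, Right { -43/32 -21/16 -5/4 -1 0 } => simplest -87/64
RRBBRBRRR: Left { -2 -3/2 -11/8 }, Right { -87/64 -43/32 -21/16 -5/4 -1 0 } => simplest -175/128
RRBBRBRRRB: Left { -2 -3/2 -11/8 -175/128 }, Right { -87/64 -43/32 -21/16 -5/4 -1 0 } => simplest -349/256
RRBBRBRRRBR: Left { -2 -3/2 -11/8 -175/128 }, Right { -349/256 -87/64 -43/32 -21/16 -5/4 -1 0 } => simplest -699/512
RRBBRBRRRBRR: Left { -2 -3/2 -11/8 -175/128 }, Right { -699/512 -349/256 -87/64 -43/32 -21/16 -5/4 -1 0 } => simplest -1399/1024
RRBBRBRRRBRRB: Left { -2 -3/2 -11/8 -175/128 -1399/1024 }, Right { -699/512 -349/256 -87/64 -43/32 -21/16 -5/4 -1 0 } => simplest -2797/2048
RRBBRBRRRBRRBR: Left { -2 -3/2 -11/8 -175/128 -1399/1024 }, Right { -2797/2048 -699/512 -349/256 -87/64 -43/32 -21/16 -5/4 -1 0 } => simplest -5595/4096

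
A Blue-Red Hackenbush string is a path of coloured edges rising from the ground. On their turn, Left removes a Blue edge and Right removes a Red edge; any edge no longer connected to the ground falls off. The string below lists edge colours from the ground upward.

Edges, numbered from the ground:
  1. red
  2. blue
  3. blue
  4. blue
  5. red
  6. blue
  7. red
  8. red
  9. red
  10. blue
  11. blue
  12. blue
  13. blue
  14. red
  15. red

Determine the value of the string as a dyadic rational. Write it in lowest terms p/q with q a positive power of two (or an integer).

step 1: add red to get r; options L={  } R={ 0 } → -1
step 2: add blue to get rb; options L={ -1 } R={ 0 } → -1/2
step 3: add blue to get rbb; options L={ -1,-1/2 } R={ 0 } → -1/4
step 4: add blue to get rbbb; options L={ -1,-1/2,-1/4 } R={ 0 } → -1/8
step 5: add red to get rbbbr; options L={ -1,-1/2,-1/4 } R={ -1/8,0 } → -3/16
step 6: add blue to get rbbbrb; options L={ -1,-1/2,-1/4,-3/16 } R={ -1/8,0 } → -5/32
step 7: add red to get rbbbrbr; options L={ -1,-1/2,-1/4,-3/16 } R={ -5/32,-1/8,0 } → -11/64
step 8: add red to get rbbbrbrr; options L={ -1,-1/2,-1/4,-3/16 } R={ -11/64,-5/32,-1/8,0 } → -23/128
step 9: add red to get rbbbrbrrr; options L={ -1,-1/2,-1/4,-3/16 } R={ -23/128,-11/64,-5/32,-1/8,0 } → -47/256
step 10: add blue to get rbbbrbrrrb; options L={ -1,-1/2,-1/4,-3/16,-47/256 } R={ -23/128,-11/64,-5/32,-1/8,0 } → -93/512
step 11: add blue to get rbbbrbrrrbb; options L={ -1,-1/2,-1/4,-3/16,-47/256,-93/512 } R={ -23/128,-11/64,-5/32,-1/8,0 } → -185/1024
step 12: add blue to get rbbbrbrrrbbb; options L={ -1,-1/2,-1/4,-3/16,-47/256,-93/512,-185/1024 } R={ -23/128,-11/64,-5/32,-1/8,0 } → -369/2048
step 13: add blue to get rbbbrbrrrbbbb; options L={ -1,-1/2,-1/4,-3/16,-47/256,-93/512,-185/1024,-369/2048 } R={ -23/128,-11/64,-5/32,-1/8,0 } → -737/4096
step 14: add red to get rbbbrbrrrbbbbr; options L={ -1,-1/2,-1/4,-3/16,-47/256,-93/512,-185/1024,-369/2048 } R={ -737/4096,-23/128,-11/64,-5/32,-1/8,0 } → -1475/8192
step 15: add red to get rbbbrbrrrbbbbrr; options L={ -1,-1/2,-1/4,-3/16,-47/256,-93/512,-185/1024,-369/2048 } R={ -1475/8192,-737/4096,-23/128,-11/64,-5/32,-1/8,0 } → -2951/16384

-2951/16384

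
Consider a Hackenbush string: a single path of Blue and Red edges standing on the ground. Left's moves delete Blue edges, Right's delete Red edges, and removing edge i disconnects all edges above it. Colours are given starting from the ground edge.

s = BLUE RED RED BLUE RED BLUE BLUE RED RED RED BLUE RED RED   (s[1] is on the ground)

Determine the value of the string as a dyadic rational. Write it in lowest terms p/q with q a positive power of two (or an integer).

1417/4096

Prefix values for BLUE RED RED BLUE RED BLUE BLUE RED RED RED BLUE RED RED via {L|R} + simplicity:
G(B) = { 0 | — } -> 1
G(BR) = { 0 | 1 } -> 1/2
G(BRR) = { 0 | 1/2 1 } -> 1/4
G(BRRB) = { 0 1/4 | 1/2 1 } -> 3/8
G(BRRBR) = { 0 1/4 | 3/8 1/2 1 } -> 5/16
G(BRRBRB) = { 0 1/4 5/16 | 3/8 1/2 1 } -> 11/32
G(BRRBRBB) = { 0 1/4 5/16 11/32 | 3/8 1/2 1 } -> 23/64
G(BRRBRBBR) = { 0 1/4 5/16 11/32 | 23/64 3/8 1/2 1 } -> 45/128
G(BRRBRBBRR) = { 0 1/4 5/16 11/32 | 45/128 23/64 3/8 1/2 1 } -> 89/256
G(BRRBRBBRRR) = { 0 1/4 5/16 11/32 | 89/256 45/128 23/64 3/8 1/2 1 } -> 177/512
G(BRRBRBBRRRB) = { 0 1/4 5/16 11/32 177/512 | 89/256 45/128 23/64 3/8 1/2 1 } -> 355/1024
G(BRRBRBBRRRBR) = { 0 1/4 5/16 11/32 177/512 | 355/1024 89/256 45/128 23/64 3/8 1/2 1 } -> 709/2048
G(BRRBRBBRRRBRR) = { 0 1/4 5/16 11/32 177/512 | 709/2048 355/1024 89/256 45/128 23/64 3/8 1/2 1 } -> 1417/4096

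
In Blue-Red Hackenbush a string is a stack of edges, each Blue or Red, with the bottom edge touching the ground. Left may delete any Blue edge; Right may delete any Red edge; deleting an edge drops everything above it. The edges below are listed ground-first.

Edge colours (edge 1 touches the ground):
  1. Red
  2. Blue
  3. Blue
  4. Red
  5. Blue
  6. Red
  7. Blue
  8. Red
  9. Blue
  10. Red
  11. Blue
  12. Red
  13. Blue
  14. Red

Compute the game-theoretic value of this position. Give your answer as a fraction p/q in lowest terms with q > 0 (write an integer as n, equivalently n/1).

-2731/8192

Recurse on prefixes of the 14-edge string Red Blue Blue Red Blue Red Blue Red Blue Red Blue Red Blue Red:
1 of 14 · R · max L −∞ · min R 0 ⇒ -1
2 of 14 · RB · max L -1 · min R 0 ⇒ -1/2
3 of 14 · RBB · max L -1/2 · min R 0 ⇒ -1/4
4 of 14 · RBBR · max L -1/2 · min R -1/4 ⇒ -3/8
5 of 14 · RBBRB · max L -3/8 · min R -1/4 ⇒ -5/16
6 of 14 · RBBRBR · max L -3/8 · min R -5/16 ⇒ -11/32
7 of 14 · RBBRBRB · max L -11/32 · min R -5/16 ⇒ -21/64
8 of 14 · RBBRBRBR · max L -11/32 · min R -21/64 ⇒ -43/128
9 of 14 · RBBRBRBRB · max L -43/128 · min R -21/64 ⇒ -85/256
10 of 14 · RBBRBRBRBR · max L -43/128 · min R -85/256 ⇒ -171/512
11 of 14 · RBBRBRBRBRB · max L -171/512 · min R -85/256 ⇒ -341/1024
12 of 14 · RBBRBRBRBRBR · max L -171/512 · min R -341/1024 ⇒ -683/2048
13 of 14 · RBBRBRBRBRBRB · max L -683/2048 · min R -341/1024 ⇒ -1365/4096
14 of 14 · RBBRBRBRBRBRBR · max L -683/2048 · min R -1365/4096 ⇒ -2731/8192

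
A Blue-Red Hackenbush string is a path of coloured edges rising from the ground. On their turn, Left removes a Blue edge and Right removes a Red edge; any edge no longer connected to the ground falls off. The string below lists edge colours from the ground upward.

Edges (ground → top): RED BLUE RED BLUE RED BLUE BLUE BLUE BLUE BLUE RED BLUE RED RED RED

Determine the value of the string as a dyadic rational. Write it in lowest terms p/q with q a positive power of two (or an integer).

-10287/16384

edge 1 of 15 (RED): { none | 0 } → -1
edge 2 of 15 (BLUE): { -1 | 0 } → -1/2
edge 3 of 15 (RED): { -1 | -1/2 0 } → -3/4
edge 4 of 15 (BLUE): { -1 -3/4 | -1/2 0 } → -5/8
edge 5 of 15 (RED): { -1 -3/4 | -5/8 -1/2 0 } → -11/16
edge 6 of 15 (BLUE): { -1 -3/4 -11/16 | -5/8 -1/2 0 } → -21/32
edge 7 of 15 (BLUE): { -1 -3/4 -11/16 -21/32 | -5/8 -1/2 0 } → -41/64
edge 8 of 15 (BLUE): { -1 -3/4 -11/16 -21/32 -41/64 | -5/8 -1/2 0 } → -81/128
edge 9 of 15 (BLUE): { -1 -3/4 -11/16 -21/32 -41/64 -81/128 | -5/8 -1/2 0 } → -161/256
edge 10 of 15 (BLUE): { -1 -3/4 -11/16 -21/32 -41/64 -81/128 -161/256 | -5/8 -1/2 0 } → -321/512
edge 11 of 15 (RED): { -1 -3/4 -11/16 -21/32 -41/64 -81/128 -161/256 | -321/512 -5/8 -1/2 0 } → -643/1024
edge 12 of 15 (BLUE): { -1 -3/4 -11/16 -21/32 -41/64 -81/128 -161/256 -643/1024 | -321/512 -5/8 -1/2 0 } → -1285/2048
edge 13 of 15 (RED): { -1 -3/4 -11/16 -21/32 -41/64 -81/128 -161/256 -643/1024 | -1285/2048 -321/512 -5/8 -1/2 0 } → -2571/4096
edge 14 of 15 (RED): { -1 -3/4 -11/16 -21/32 -41/64 -81/128 -161/256 -643/1024 | -2571/4096 -1285/2048 -321/512 -5/8 -1/2 0 } → -5143/8192
edge 15 of 15 (RED): { -1 -3/4 -11/16 -21/32 -41/64 -81/128 -161/256 -643/1024 | -5143/8192 -2571/4096 -1285/2048 -321/512 -5/8 -1/2 0 } → -10287/16384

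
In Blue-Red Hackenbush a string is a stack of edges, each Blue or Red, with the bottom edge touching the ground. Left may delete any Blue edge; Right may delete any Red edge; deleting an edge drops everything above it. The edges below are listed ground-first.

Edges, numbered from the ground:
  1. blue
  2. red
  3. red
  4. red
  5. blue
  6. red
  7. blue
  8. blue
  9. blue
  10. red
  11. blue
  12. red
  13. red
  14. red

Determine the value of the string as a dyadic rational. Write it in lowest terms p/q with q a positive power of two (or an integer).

Build val(s[:k]) for k = 1..14, string s = blue red red red blue red blue blue blue red blue red red red.
b: Left { 0 }, Right { none } so simplest 1
br: Left { 0 }, Right { 1 } so simplest 1/2
brr: Left { 0 }, Right { 1/2 1 } so simplest 1/4
brrr: Left { 0 }, Right { 1/4 1/2 1 } so simplest 1/8
brrrb: Left { 0 1/8 }, Right { 1/4 1/2 1 } so simplest 3/16
brrrbr: Left { 0 1/8 }, Right { 3/16 1/4 1/2 1 } so simplest 5/32
brrrbrb: Left { 0 1/8 5/32 }, Right { 3/16 1/4 1/2 1 } so simplest 11/64
brrrbrbb: Left { 0 1/8 5/32 11/64 }, Right { 3/16 1/4 1/2 1 } so simplest 23/128
brrrbrbbb: Left { 0 1/8 5/32 11/64 23/128 }, Right { 3/16 1/4 1/2 1 } so simplest 47/256
brrrbrbbbr: Left { 0 1/8 5/32 11/64 23/128 }, Right { 47/256 3/16 1/4 1/2 1 } so simplest 93/512
brrrbrbbbrb: Left { 0 1/8 5/32 11/64 23/128 93/512 }, Right { 47/256 3/16 1/4 1/2 1 } so simplest 187/1024
brrrbrbbbrbr: Left { 0 1/8 5/32 11/64 23/128 93/512 }, Right { 187/1024 47/256 3/16 1/4 1/2 1 } so simplest 373/2048
brrrbrbbbrbrr: Left { 0 1/8 5/32 11/64 23/128 93/512 }, Right { 373/2048 187/1024 47/256 3/16 1/4 1/2 1 } so simplest 745/4096
brrrbrbbbrbrrr: Left { 0 1/8 5/32 11/64 23/128 93/512 }, Right { 745/4096 373/2048 187/1024 47/256 3/16 1/4 1/2 1 } so simplest 1489/8192

1489/8192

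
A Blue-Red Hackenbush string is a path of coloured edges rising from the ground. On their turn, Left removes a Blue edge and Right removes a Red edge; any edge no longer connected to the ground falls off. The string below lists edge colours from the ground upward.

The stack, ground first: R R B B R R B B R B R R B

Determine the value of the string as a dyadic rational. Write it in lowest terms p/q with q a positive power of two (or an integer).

-2861/2048

Build g(s[:k]) for k = 1..13, string s = R R B B R R B B R B R R B.
1 of 13 · R · max L −∞ · min R 0 = -1
2 of 13 · RR · max L −∞ · min R -1 = -2
3 of 13 · RRB · max L -2 · min R -1 = -3/2
4 of 13 · RRBB · max L -3/2 · min R -1 = -5/4
5 of 13 · RRBBR · max L -3/2 · min R -5/4 = -11/8
6 of 13 · RRBBRR · max L -3/2 · min R -11/8 = -23/16
7 of 13 · RRBBRRB · max L -23/16 · min R -11/8 = -45/32
8 of 13 · RRBBRRBB · max L -45/32 · min R -11/8 = -89/64
9 of 13 · RRBBRRBBR · max L -45/32 · min R -89/64 = -179/128
10 of 13 · RRBBRRBBRB · max L -179/128 · min R -89/64 = -357/256
11 of 13 · RRBBRRBBRBR · max L -179/128 · min R -357/256 = -715/512
12 of 13 · RRBBRRBBRBRR · max L -179/128 · min R -715/512 = -1431/1024
13 of 13 · RRBBRRBBRBRRB · max L -1431/1024 · min R -715/512 = -2861/2048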